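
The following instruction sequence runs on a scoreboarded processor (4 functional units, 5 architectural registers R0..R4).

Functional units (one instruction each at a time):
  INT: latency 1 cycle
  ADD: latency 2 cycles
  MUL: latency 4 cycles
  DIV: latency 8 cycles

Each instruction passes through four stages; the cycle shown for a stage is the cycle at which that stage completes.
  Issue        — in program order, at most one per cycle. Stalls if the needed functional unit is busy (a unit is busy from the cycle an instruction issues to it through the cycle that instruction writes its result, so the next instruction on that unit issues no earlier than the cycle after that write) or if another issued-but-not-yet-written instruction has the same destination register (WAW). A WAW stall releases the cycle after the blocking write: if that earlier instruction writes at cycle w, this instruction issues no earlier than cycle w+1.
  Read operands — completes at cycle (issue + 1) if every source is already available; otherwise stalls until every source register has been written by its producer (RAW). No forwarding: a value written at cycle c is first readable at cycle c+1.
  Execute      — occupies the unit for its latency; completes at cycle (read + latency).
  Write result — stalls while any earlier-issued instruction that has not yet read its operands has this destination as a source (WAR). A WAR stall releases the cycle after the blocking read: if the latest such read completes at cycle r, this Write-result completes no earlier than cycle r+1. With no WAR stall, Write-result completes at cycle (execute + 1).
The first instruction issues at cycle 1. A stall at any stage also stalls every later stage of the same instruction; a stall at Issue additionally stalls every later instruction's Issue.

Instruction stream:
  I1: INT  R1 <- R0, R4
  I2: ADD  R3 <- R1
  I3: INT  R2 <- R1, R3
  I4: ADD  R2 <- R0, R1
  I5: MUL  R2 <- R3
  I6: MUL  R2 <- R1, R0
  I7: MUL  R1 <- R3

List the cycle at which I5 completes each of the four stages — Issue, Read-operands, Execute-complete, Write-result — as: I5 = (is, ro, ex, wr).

I5 = (17, 18, 22, 23)

I1 -> (1, 2, 3, 4)
I2 -> (2, 5, 7, 8)  // RAW R1: wait I1 write@4
I3 -> (5, 9, 10, 11)  // struct: INT busy until I1 writes@4, RAW R3: wait I2 write@8
I4 -> (12, 13, 15, 16)  // WAW R2: wait I3 write@11
I5 -> (17, 18, 22, 23)  // WAW R2: wait I4 write@16
I6 -> (24, 25, 29, 30)  // struct: MUL busy until I5 writes@23
I7 -> (31, 32, 36, 37)  // struct: MUL busy until I6 writes@30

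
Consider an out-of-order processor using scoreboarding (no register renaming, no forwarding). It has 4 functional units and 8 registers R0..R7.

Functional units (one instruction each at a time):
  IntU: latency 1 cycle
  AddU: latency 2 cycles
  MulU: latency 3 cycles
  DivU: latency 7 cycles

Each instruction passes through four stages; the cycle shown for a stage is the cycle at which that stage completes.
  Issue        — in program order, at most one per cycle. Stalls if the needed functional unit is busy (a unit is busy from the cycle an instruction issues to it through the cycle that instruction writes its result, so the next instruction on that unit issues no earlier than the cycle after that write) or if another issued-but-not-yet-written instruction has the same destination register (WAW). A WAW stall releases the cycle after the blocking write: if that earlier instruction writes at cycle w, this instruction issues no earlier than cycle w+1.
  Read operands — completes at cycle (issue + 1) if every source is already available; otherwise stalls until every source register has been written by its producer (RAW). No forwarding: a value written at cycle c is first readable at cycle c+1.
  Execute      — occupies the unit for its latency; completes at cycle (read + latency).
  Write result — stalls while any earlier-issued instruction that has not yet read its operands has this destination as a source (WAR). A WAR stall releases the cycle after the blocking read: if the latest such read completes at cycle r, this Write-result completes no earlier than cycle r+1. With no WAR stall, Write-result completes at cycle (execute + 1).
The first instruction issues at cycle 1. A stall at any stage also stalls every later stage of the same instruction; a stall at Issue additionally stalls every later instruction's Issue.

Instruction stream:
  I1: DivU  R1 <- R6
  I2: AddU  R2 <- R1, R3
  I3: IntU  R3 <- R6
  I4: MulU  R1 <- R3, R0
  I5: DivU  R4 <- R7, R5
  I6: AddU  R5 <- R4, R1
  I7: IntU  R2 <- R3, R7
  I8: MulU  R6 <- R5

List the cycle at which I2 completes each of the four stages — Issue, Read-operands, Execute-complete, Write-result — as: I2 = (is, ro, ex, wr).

  I1 | 1 | 2 | 9 | 10
  I2 | 2 | 11 | 13 | 14   RAW R1: wait I1 write@10
  I3 | 3 | 4 | 5 | 12   WAR R3: wait I2 read@11
  I4 | 11 | 13 | 16 | 17   WAW R1: wait I1 write@10 · RAW R3: wait I3 write@12
  I5 | 12 | 13 | 20 | 21
  I6 | 15 | 22 | 24 | 25   struct: AddU busy until I2 writes@14 · RAW R4: wait I5 write@21
  I7 | 16 | 17 | 18 | 19
  I8 | 18 | 26 | 29 | 30   struct: MulU busy until I4 writes@17 · RAW R5: wait I6 write@25

I2 = (2, 11, 13, 14)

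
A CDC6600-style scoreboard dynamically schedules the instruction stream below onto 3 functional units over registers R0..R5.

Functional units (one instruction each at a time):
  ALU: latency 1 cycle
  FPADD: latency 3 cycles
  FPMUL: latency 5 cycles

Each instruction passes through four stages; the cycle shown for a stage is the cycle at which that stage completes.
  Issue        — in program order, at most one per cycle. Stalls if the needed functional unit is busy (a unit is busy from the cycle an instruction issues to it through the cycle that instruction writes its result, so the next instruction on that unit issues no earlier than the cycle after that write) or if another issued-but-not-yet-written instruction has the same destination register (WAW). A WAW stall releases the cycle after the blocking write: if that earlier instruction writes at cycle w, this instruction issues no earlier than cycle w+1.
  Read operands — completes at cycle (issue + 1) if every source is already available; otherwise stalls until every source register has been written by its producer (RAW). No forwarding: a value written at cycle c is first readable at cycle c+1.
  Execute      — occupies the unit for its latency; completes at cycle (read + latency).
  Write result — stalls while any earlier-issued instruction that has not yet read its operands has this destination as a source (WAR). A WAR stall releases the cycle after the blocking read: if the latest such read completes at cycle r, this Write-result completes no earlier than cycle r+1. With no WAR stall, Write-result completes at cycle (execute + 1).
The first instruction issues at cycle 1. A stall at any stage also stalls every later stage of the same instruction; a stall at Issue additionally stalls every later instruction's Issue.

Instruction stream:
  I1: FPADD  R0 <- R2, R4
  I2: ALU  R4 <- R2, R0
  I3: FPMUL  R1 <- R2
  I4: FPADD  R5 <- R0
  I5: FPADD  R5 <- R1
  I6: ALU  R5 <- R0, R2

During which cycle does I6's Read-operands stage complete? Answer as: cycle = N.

cycle = 20

cycle 1: I1 issues→FPADD
cycle 2: I1 reads; I2 issues→ALU
cycle 3: I3 issues→FPMUL
cycle 4: I3 reads
cycle 5: I1 exec-done
cycle 6: I1 writes R0
cycle 7: I2 reads; I4 issues→FPADD
cycle 8: I2 exec-done; I4 reads
cycle 9: I2 writes R4; I3 exec-done
cycle 10: I3 writes R1
cycle 11: I4 exec-done
cycle 12: I4 writes R5
cycle 13: I5 issues→FPADD
cycle 14: I5 reads
cycle 17: I5 exec-done
cycle 18: I5 writes R5
cycle 19: I6 issues→ALU
cycle 20: I6 reads
cycle 21: I6 exec-done
cycle 22: I6 writes R5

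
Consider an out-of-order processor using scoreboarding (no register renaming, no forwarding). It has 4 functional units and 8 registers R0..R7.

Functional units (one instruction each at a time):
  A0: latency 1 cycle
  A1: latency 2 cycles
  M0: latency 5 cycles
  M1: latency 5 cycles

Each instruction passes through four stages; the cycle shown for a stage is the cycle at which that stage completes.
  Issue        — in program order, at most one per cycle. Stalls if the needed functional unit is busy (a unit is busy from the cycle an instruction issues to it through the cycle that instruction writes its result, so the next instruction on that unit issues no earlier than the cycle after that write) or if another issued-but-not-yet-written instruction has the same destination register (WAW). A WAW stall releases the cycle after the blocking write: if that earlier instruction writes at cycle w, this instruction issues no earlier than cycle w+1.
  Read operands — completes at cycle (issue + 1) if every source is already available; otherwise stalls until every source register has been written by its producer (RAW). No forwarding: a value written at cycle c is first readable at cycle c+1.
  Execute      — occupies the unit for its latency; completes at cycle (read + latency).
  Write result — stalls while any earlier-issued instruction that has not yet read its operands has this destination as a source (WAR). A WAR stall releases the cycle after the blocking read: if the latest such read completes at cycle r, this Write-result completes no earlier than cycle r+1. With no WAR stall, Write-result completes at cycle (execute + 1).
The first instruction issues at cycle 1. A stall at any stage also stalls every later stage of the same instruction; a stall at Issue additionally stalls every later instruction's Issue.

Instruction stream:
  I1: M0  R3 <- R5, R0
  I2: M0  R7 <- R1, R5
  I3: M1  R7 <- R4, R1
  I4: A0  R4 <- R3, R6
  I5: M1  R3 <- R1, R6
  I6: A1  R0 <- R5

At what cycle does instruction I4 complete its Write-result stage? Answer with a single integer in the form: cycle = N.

c1: issue I1 (M0)
c2: I1 read-ops
c7: I1 finished on M0
c8: I1→R3
c9: issue I2 (M0)
c10: I2 read-ops
c15: I2 finished on M0
c16: I2→R7
c17: issue I3 (M1)
c18: I3 read-ops; issue I4 (A0)
c19: I4 read-ops
c20: I4 finished on A0
c21: I4→R4
c23: I3 finished on M1
c24: I3→R7
c25: issue I5 (M1)
c26: I5 read-ops; issue I6 (A1)
c27: I6 read-ops
c29: I6 finished on A1
c30: I6→R0
c31: I5 finished on M1
c32: I5→R3

cycle = 21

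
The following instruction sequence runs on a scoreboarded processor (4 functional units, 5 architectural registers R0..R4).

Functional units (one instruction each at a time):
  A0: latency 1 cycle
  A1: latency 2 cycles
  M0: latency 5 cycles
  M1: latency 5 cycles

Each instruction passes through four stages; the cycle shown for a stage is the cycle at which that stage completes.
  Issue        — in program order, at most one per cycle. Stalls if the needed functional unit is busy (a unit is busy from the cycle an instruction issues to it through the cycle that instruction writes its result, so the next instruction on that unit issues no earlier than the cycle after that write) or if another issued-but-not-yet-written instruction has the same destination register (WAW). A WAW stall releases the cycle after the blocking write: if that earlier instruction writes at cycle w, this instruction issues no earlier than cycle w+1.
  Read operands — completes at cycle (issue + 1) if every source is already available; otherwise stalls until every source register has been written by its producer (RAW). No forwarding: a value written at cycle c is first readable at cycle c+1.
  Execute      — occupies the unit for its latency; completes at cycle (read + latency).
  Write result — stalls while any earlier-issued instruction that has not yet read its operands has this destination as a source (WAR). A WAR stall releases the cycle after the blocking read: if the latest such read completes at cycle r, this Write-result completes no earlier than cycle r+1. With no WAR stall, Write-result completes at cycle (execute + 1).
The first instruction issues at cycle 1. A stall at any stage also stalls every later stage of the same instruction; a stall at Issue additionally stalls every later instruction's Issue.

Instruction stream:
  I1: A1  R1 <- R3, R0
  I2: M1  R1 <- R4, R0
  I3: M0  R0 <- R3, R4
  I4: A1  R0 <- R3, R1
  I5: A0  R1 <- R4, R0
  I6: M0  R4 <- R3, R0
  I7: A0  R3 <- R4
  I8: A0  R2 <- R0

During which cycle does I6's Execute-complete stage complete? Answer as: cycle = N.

cycle = 25

cycle 1: I1 issues→A1
cycle 2: I1 reads
cycle 4: I1 exec-done
cycle 5: I1 writes R1
cycle 6: I2 issues→M1
cycle 7: I2 reads | I3 issues→M0
cycle 8: I3 reads
cycle 12: I2 exec-done
cycle 13: I2 writes R1 | I3 exec-done
cycle 14: I3 writes R0
cycle 15: I4 issues→A1
cycle 16: I4 reads | I5 issues→A0
cycle 17: I6 issues→M0
cycle 18: I4 exec-done
cycle 19: I4 writes R0
cycle 20: I5 reads | I6 reads
cycle 21: I5 exec-done
cycle 22: I5 writes R1
cycle 23: I7 issues→A0
cycle 25: I6 exec-done
cycle 26: I6 writes R4
cycle 27: I7 reads
cycle 28: I7 exec-done
cycle 29: I7 writes R3
cycle 30: I8 issues→A0
cycle 31: I8 reads
cycle 32: I8 exec-done
cycle 33: I8 writes R2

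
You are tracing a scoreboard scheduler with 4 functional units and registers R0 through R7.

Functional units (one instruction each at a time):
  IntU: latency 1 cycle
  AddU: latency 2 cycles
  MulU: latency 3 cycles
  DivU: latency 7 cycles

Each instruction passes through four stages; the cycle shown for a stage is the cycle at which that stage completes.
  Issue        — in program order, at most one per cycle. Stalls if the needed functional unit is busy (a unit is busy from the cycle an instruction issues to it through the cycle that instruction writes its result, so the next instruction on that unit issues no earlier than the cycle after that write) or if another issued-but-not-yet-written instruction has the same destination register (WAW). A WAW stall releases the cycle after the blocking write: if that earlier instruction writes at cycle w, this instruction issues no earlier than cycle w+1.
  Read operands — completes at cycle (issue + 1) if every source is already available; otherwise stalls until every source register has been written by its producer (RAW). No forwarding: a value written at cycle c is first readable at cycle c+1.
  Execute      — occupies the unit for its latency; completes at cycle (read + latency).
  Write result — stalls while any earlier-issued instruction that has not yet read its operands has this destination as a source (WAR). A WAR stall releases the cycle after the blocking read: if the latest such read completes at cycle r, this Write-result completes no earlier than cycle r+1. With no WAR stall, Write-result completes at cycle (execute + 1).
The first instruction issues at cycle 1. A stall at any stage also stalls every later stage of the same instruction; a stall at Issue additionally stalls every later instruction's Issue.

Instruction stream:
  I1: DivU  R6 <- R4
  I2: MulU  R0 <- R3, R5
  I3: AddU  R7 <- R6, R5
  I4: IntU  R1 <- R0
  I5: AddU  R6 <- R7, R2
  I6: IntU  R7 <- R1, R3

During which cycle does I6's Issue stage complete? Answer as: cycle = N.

cycle = 16

c1: issue I1 (DivU)
c2: I1 read-ops | issue I2 (MulU)
c3: I2 read-ops | issue I3 (AddU)
c4: issue I4 (IntU)
c6: I2 finished on MulU
c7: I2→R0
c8: I4 read-ops
c9: I1 finished on DivU | I4 finished on IntU
c10: I1→R6 | I4→R1
c11: I3 read-ops
c13: I3 finished on AddU
c14: I3→R7
c15: issue I5 (AddU)
c16: I5 read-ops | issue I6 (IntU)
c17: I6 read-ops
c18: I5 finished on AddU | I6 finished on IntU
c19: I5→R6 | I6→R7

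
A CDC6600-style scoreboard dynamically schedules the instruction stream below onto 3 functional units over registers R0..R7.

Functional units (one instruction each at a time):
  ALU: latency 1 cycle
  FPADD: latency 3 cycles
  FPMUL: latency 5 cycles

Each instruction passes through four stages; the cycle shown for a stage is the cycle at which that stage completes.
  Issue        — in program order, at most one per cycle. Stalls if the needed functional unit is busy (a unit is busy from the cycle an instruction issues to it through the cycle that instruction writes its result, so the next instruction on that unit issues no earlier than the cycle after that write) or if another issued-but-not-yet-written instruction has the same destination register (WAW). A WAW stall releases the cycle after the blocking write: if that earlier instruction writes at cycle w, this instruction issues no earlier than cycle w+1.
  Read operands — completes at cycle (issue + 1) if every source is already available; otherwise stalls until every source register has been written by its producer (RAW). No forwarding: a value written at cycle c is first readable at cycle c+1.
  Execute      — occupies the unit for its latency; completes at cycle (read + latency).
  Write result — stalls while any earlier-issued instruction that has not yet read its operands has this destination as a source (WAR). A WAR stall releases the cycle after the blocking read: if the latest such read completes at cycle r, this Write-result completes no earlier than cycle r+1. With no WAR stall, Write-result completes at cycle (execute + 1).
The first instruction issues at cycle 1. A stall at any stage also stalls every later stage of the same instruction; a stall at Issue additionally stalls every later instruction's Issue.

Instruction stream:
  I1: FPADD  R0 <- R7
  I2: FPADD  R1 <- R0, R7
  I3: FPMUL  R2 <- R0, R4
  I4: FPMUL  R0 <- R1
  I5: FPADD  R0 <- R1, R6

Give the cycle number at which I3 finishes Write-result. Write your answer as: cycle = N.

t=1  I1 issues→FPADD
t=2  I1 reads
t=5  I1 exec-done
t=6  I1 writes R0
t=7  I2 issues→FPADD
t=8  I2 reads, I3 issues→FPMUL
t=9  I3 reads
t=11  I2 exec-done
t=12  I2 writes R1
t=14  I3 exec-done
t=15  I3 writes R2
t=16  I4 issues→FPMUL
t=17  I4 reads
t=22  I4 exec-done
t=23  I4 writes R0
t=24  I5 issues→FPADD
t=25  I5 reads
t=28  I5 exec-done
t=29  I5 writes R0

cycle = 15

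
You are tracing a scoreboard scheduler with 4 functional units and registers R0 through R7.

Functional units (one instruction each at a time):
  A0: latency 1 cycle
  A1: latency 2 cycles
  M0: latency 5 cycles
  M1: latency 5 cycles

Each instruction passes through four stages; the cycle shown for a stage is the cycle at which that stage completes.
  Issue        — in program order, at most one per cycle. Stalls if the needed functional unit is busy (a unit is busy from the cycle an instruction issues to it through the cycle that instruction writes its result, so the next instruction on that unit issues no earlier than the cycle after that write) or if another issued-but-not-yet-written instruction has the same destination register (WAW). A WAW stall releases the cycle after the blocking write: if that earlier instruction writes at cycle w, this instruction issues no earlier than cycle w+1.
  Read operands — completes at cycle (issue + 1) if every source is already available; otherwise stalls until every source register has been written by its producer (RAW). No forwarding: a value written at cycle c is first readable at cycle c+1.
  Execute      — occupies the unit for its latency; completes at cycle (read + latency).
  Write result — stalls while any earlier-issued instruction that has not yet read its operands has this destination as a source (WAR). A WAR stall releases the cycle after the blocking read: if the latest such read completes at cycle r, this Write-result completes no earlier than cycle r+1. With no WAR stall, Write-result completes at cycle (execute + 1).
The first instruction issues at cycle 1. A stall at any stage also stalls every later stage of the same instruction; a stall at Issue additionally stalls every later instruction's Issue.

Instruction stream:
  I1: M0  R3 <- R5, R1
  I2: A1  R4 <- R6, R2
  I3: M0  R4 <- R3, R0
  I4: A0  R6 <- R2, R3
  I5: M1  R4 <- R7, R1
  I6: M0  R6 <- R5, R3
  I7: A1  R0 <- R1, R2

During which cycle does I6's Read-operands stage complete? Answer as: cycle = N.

cycle = 19

cycle 1: I1 issues→M0
cycle 2: I1 reads | I2 issues→A1
cycle 3: I2 reads
cycle 5: I2 exec-done
cycle 6: I2 writes R4
cycle 7: I1 exec-done
cycle 8: I1 writes R3
cycle 9: I3 issues→M0
cycle 10: I3 reads | I4 issues→A0
cycle 11: I4 reads
cycle 12: I4 exec-done
cycle 13: I4 writes R6
cycle 15: I3 exec-done
cycle 16: I3 writes R4
cycle 17: I5 issues→M1
cycle 18: I5 reads | I6 issues→M0
cycle 19: I6 reads | I7 issues→A1
cycle 20: I7 reads
cycle 22: I7 exec-done
cycle 23: I5 exec-done | I7 writes R0
cycle 24: I5 writes R4 | I6 exec-done
cycle 25: I6 writes R6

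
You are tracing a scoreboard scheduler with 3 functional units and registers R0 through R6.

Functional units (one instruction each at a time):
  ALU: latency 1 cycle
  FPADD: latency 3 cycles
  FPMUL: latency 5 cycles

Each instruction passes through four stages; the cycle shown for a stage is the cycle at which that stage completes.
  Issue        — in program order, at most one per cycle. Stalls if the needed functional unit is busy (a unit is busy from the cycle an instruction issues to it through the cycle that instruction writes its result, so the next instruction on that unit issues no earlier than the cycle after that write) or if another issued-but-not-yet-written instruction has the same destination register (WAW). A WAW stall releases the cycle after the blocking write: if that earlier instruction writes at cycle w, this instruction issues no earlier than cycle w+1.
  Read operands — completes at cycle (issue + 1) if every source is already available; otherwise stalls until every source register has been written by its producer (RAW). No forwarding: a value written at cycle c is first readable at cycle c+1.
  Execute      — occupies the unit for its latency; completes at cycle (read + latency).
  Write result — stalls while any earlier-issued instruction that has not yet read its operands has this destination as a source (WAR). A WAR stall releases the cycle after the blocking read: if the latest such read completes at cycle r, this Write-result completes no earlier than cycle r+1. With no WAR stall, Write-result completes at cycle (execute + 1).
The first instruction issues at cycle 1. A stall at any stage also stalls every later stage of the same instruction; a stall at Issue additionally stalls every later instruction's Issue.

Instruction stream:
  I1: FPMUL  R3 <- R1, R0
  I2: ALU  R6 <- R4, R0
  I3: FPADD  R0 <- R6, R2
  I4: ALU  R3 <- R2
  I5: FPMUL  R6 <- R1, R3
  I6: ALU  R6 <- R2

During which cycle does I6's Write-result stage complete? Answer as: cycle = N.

cycle = 23

c1: I1→FPMUL
c2: I1 RO · I2→ALU
c3: I2 RO · I3→FPADD
c4: I2 EX
c5: I2 WR R6
c6: I3 RO
c7: I1 EX
c8: I1 WR R3
c9: I3 EX · I4→ALU
c10: I3 WR R0 · I4 RO · I5→FPMUL
c11: I4 EX
c12: I4 WR R3
c13: I5 RO
c18: I5 EX
c19: I5 WR R6
c20: I6→ALU
c21: I6 RO
c22: I6 EX
c23: I6 WR R6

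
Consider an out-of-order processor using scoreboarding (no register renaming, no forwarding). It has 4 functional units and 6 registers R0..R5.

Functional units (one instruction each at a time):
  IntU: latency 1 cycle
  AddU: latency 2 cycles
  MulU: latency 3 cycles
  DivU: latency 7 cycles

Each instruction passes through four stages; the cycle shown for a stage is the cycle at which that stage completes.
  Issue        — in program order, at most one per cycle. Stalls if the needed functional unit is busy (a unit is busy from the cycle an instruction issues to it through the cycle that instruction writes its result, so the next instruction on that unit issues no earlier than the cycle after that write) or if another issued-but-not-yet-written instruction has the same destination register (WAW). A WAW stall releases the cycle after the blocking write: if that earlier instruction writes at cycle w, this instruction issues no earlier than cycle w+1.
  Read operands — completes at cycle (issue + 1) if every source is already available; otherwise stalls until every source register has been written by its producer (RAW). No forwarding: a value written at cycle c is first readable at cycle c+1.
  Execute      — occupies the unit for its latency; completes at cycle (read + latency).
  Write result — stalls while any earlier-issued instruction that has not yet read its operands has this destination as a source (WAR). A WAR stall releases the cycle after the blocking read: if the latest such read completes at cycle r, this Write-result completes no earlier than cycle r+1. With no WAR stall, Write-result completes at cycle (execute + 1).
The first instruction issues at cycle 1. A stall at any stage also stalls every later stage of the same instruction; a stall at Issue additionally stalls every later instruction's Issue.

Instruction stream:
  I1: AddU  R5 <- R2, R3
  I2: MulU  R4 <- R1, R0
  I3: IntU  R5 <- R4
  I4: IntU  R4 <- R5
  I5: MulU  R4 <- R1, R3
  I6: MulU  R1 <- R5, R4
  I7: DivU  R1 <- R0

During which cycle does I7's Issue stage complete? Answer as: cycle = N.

I1 -> (1, 2, 4, 5)
I2 -> (2, 3, 6, 7)
I3 -> (6, 8, 9, 10)  // WAW R5: wait I1 write@5, RAW R4: wait I2 write@7
I4 -> (11, 12, 13, 14)  // struct: IntU busy until I3 writes@10
I5 -> (15, 16, 19, 20)  // WAW R4: wait I4 write@14
I6 -> (21, 22, 25, 26)  // struct: MulU busy until I5 writes@20
I7 -> (27, 28, 35, 36)  // WAW R1: wait I6 write@26

cycle = 27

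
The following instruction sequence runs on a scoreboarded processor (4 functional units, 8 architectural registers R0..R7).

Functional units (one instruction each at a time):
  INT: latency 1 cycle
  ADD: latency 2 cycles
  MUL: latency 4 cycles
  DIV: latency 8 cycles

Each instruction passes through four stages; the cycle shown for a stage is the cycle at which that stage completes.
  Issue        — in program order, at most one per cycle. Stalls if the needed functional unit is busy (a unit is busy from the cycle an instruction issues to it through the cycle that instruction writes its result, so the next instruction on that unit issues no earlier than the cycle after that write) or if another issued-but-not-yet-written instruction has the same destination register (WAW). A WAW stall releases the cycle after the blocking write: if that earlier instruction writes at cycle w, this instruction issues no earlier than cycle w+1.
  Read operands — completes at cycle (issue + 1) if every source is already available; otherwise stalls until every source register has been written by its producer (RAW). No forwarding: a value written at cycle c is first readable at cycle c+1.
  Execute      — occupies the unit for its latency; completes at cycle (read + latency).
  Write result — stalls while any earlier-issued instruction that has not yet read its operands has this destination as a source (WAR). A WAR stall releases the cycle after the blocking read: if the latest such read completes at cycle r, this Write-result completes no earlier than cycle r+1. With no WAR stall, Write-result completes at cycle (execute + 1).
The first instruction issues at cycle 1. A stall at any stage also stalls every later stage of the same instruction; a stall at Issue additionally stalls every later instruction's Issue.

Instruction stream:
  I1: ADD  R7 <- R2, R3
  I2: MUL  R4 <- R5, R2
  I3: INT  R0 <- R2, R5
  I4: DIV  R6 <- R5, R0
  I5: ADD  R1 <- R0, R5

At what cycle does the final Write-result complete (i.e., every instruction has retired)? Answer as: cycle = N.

[1] I1 issues→ADD
[2] I1 reads; I2 issues→MUL
[3] I2 reads; I3 issues→INT
[4] I1 exec-done; I3 reads; I4 issues→DIV
[5] I1 writes R7; I3 exec-done
[6] I3 writes R0; I5 issues→ADD
[7] I2 exec-done; I4 reads; I5 reads
[8] I2 writes R4
[9] I5 exec-done
[10] I5 writes R1
[15] I4 exec-done
[16] I4 writes R6

cycle = 16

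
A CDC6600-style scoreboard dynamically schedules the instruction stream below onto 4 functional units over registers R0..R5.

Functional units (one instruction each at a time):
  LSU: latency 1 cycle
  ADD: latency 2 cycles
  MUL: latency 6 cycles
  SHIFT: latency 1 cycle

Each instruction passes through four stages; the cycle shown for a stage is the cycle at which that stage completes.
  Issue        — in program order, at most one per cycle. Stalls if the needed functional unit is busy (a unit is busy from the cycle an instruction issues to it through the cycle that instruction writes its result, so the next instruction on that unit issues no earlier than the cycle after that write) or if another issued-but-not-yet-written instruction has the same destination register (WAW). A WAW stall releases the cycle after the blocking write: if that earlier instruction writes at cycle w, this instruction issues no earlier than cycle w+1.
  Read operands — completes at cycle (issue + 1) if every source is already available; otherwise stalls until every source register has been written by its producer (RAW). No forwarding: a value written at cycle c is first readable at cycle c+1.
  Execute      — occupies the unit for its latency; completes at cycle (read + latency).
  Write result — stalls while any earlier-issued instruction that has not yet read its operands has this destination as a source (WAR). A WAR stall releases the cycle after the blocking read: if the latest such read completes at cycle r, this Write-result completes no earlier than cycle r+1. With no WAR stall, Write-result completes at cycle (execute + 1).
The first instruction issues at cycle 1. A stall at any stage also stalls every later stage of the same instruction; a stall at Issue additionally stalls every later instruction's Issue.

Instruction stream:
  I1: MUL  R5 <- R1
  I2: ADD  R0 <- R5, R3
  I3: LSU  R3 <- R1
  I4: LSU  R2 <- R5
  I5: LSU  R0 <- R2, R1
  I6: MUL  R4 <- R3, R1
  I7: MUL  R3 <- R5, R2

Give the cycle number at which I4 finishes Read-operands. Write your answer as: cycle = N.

[I1] 1/2/8/9
[I2] 2/10/12/13  (RAW R5: wait I1 write@9)
[I3] 3/4/5/11  (WAR R3: wait I2 read@10)
[I4] 12/13/14/15  (struct: LSU busy until I3 writes@11)
[I5] 16/17/18/19  (struct: LSU busy until I4 writes@15)
[I6] 17/18/24/25
[I7] 26/27/33/34  (struct: MUL busy until I6 writes@25)

cycle = 13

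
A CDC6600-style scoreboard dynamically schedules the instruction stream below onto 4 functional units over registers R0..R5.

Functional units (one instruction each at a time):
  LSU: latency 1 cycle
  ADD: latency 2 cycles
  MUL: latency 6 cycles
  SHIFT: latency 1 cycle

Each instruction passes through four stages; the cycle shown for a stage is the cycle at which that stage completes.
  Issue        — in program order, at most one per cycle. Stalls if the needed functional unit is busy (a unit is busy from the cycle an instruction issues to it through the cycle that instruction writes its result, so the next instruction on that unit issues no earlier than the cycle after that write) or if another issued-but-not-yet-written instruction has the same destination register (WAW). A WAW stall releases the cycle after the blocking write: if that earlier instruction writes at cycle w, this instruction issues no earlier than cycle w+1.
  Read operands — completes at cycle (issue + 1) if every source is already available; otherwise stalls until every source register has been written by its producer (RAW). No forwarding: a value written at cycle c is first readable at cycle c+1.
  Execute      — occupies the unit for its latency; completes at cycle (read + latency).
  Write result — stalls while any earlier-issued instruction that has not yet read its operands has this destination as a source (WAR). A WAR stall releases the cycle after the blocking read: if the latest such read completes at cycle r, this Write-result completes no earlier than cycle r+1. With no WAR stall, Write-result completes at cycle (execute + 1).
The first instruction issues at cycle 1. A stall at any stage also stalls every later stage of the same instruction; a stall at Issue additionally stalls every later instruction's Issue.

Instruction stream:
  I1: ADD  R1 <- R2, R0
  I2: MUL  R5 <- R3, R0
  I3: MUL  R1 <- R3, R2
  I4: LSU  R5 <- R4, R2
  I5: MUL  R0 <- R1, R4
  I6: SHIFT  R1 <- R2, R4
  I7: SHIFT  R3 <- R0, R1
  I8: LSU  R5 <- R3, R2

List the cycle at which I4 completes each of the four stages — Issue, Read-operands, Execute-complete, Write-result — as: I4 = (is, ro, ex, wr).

  I1 | 1 | 2 | 4 | 5
  I2 | 2 | 3 | 9 | 10
  I3 | 11 | 12 | 18 | 19   struct: MUL busy until I2 writes@10
  I4 | 12 | 13 | 14 | 15
  I5 | 20 | 21 | 27 | 28   struct: MUL busy until I3 writes@19
  I6 | 21 | 22 | 23 | 24
  I7 | 25 | 29 | 30 | 31   struct: SHIFT busy until I6 writes@24 · RAW R0: wait I5 write@28
  I8 | 26 | 32 | 33 | 34   RAW R3: wait I7 write@31

I4 = (12, 13, 14, 15)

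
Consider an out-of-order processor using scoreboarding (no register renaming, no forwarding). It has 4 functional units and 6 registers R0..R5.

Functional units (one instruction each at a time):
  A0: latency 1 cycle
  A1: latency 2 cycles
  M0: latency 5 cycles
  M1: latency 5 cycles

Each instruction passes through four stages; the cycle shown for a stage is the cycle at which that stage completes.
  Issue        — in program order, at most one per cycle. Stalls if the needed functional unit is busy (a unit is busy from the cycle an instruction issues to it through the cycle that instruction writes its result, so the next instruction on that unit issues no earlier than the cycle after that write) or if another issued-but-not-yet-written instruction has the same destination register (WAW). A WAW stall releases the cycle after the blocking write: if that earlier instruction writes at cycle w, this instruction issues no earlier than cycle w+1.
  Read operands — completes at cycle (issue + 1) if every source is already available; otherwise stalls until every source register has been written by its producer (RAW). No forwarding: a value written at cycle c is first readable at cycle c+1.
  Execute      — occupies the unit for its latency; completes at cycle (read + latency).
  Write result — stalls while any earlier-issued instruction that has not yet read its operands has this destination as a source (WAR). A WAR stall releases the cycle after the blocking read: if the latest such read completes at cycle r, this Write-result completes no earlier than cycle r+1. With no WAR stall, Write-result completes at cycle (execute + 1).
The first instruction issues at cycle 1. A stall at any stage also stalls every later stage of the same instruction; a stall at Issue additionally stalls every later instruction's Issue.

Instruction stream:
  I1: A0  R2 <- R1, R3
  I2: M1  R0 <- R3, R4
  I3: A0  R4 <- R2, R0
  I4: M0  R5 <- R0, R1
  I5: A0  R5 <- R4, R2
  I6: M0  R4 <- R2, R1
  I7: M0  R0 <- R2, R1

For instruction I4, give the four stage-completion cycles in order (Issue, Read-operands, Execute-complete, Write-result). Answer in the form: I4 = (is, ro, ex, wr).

[1] issue I1 (A0)
[2] I1 read-ops; issue I2 (M1)
[3] I1 finished on A0; I2 read-ops
[4] I1→R2
[5] issue I3 (A0)
[6] issue I4 (M0)
[8] I2 finished on M1
[9] I2→R0
[10] I3 read-ops; I4 read-ops
[11] I3 finished on A0
[12] I3→R4
[15] I4 finished on M0
[16] I4→R5
[17] issue I5 (A0)
[18] I5 read-ops; issue I6 (M0)
[19] I5 finished on A0; I6 read-ops
[20] I5→R5
[24] I6 finished on M0
[25] I6→R4
[26] issue I7 (M0)
[27] I7 read-ops
[32] I7 finished on M0
[33] I7→R0

I4 = (6, 10, 15, 16)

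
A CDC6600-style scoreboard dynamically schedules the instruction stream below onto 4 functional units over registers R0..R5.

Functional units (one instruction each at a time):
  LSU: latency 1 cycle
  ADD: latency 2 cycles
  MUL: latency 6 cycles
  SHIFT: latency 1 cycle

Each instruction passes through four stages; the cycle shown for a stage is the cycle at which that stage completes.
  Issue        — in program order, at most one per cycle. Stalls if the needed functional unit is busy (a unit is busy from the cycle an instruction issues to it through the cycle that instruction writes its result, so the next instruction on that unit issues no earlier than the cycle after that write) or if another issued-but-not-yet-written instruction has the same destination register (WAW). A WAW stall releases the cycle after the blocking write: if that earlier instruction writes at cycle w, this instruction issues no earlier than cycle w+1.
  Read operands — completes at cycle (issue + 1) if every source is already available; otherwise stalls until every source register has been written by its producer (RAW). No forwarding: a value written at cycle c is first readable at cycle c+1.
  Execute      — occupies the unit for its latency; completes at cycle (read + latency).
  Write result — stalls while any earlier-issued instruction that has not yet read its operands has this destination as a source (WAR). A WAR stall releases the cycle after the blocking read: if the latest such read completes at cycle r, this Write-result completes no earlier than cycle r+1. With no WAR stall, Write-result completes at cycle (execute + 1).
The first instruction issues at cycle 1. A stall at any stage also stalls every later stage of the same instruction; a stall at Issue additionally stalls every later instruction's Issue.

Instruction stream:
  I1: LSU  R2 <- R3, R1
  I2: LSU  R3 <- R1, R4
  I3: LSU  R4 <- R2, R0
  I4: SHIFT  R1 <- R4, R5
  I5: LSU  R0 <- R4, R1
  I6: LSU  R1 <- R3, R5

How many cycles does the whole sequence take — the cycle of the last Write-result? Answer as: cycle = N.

I1: IS=1 RO=2 EX=3 WR=4
I2: IS=5 RO=6 EX=7 WR=8  [struct: LSU busy until I1 writes@4]
I3: IS=9 RO=10 EX=11 WR=12  [struct: LSU busy until I2 writes@8]
I4: IS=10 RO=13 EX=14 WR=15  [RAW R4: wait I3 write@12]
I5: IS=13 RO=16 EX=17 WR=18  [struct: LSU busy until I3 writes@12; RAW R1: wait I4 write@15]
I6: IS=19 RO=20 EX=21 WR=22  [struct: LSU busy until I5 writes@18]

cycle = 22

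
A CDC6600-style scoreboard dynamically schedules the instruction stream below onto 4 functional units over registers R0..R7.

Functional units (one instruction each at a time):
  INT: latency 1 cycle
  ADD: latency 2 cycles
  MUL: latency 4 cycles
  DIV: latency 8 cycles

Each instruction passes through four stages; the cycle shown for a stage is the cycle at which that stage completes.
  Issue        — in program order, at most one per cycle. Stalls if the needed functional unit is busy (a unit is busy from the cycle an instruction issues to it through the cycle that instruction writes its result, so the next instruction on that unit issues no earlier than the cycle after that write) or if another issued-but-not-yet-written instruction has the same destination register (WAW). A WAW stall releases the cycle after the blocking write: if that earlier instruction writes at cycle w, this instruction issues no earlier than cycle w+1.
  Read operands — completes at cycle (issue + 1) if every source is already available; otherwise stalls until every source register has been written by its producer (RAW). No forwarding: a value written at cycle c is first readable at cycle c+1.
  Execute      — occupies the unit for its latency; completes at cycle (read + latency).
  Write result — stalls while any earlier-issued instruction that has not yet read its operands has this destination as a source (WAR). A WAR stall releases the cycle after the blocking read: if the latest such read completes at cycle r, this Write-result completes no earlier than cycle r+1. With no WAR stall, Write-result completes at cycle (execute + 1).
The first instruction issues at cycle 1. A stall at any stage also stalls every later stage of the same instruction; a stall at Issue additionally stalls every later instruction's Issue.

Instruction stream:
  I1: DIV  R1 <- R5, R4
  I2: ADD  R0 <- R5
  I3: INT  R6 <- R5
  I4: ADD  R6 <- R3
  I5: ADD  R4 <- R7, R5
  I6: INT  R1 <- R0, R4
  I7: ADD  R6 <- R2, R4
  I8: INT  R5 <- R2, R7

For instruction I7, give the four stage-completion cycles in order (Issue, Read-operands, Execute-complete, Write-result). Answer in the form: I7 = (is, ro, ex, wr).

I7 = (17, 18, 20, 21)

I1: IS=1 RO=2 EX=10 WR=11
I2: IS=2 RO=3 EX=5 WR=6
I3: IS=3 RO=4 EX=5 WR=6
I4: IS=7 RO=8 EX=10 WR=11  [WAW R6: wait I3 write@6]
I5: IS=12 RO=13 EX=15 WR=16  [struct: ADD busy until I4 writes@11]
I6: IS=13 RO=17 EX=18 WR=19  [RAW R4: wait I5 write@16]
I7: IS=17 RO=18 EX=20 WR=21  [struct: ADD busy until I5 writes@16]
I8: IS=20 RO=21 EX=22 WR=23  [struct: INT busy until I6 writes@19]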